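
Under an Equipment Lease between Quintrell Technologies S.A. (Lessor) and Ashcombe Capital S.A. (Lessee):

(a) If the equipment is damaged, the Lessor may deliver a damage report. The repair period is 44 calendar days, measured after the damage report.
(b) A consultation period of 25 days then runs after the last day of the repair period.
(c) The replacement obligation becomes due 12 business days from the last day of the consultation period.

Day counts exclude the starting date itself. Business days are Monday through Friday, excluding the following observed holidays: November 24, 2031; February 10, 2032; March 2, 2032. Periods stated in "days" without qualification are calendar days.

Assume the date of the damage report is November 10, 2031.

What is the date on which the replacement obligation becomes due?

February 3, 2032

The last day of the repair period: November 10, 2031 + 44 days = December 24, 2031.
The last day of the consultation period: December 24, 2031 + 25 days = January 18, 2032.
The date on which the replacement obligation becomes due: 12 business days after Sunday, January 18, 2032, skipping weekends — Jan 19, Jan 20, Jan 21, Jan 22, …, Jan 30, Feb 2, Feb 3 — lands on Tuesday, February 3, 2032.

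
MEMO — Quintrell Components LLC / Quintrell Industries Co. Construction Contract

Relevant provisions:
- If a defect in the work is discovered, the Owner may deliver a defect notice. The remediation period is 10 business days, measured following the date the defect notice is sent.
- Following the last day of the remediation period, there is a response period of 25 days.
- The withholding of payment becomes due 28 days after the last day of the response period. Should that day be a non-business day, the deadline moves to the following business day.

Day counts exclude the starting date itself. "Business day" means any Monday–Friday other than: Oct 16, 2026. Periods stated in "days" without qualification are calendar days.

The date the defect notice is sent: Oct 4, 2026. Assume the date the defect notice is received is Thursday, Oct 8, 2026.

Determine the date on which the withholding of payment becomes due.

Dec 11, 2026

The last day of the remediation period: 10 business days after Sunday, Oct 4, 2026, skipping weekends and the listed holiday on Oct 16 — Oct 5, Oct 6, Oct 7, Oct 8, Oct 9, Oct 12, Oct 13, Oct 14, Oct 15, Oct 19 — lands on Monday, Oct 19, 2026.
The last day of the response period: Oct 19, 2026 + 25 days = Nov 13, 2026.
The date on which the withholding of payment becomes due: Nov 13, 2026 + 28 days = Dec 11, 2026. Dec 11, 2026 is a Friday and is not a listed holiday, so no roll-forward applies.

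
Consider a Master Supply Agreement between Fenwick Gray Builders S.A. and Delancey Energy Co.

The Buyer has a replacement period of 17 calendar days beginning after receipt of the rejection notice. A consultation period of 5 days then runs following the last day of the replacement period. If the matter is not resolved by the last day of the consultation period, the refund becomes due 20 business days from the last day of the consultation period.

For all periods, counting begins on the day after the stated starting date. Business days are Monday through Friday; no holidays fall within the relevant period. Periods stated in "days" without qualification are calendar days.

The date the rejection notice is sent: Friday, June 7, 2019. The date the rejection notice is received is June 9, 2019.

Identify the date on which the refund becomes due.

Adding 17 calendar days to June 9, 2019 gives June 26, 2019, which is the last day of the replacement period.
The last day of the consultation period: June 26, 2019 + 5 days = July 1, 2019.
From Monday, July 1, 2019, 20 business days (Jul 2, Jul 3, Jul 4, Jul 5, …, Jul 25, Jul 26, Jul 29, skipping weekends) brings us to Monday, July 29, 2019, which is the date on which the refund becomes due.

July 29, 2019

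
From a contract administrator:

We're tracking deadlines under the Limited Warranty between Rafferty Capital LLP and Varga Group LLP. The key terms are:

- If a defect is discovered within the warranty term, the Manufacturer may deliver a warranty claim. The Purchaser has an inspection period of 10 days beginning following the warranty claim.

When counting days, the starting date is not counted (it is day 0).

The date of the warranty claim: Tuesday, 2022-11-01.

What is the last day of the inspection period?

The last day of the inspection period: 10 calendar days after 2022-11-01 is 2022-11-11.

2022-11-11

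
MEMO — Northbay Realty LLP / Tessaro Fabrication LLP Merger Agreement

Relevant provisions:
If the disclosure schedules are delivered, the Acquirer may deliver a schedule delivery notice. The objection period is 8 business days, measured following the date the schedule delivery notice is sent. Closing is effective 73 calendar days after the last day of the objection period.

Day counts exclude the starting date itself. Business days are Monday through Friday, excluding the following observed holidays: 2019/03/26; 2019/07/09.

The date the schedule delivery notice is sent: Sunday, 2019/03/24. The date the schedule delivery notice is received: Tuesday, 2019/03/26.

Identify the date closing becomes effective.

The last day of the objection period: 8 business days after Sunday, 2019/03/24, skipping weekends and the listed holiday on Mar 26 — Mar 25, Mar 27, Mar 28, Mar 29, Apr 1, Apr 2, Apr 3, Apr 4 — lands on Thursday, 2019/04/04.
The date closing becomes effective: 2019/04/04 + 73 days = 2019/06/16.

2019/06/16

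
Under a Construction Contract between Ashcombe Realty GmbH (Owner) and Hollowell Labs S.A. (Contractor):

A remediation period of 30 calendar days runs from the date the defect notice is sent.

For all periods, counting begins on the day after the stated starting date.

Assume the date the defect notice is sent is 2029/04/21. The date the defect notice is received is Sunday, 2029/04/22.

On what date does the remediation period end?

The last day of the remediation period: 30 calendar days after 2029/04/21 is 2029/05/21.

2029/05/21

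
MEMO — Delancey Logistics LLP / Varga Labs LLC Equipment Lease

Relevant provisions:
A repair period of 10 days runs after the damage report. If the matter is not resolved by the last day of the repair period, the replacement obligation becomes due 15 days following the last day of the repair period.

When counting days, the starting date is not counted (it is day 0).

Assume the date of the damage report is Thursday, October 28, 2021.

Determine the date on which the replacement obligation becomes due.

November 22, 2021

The last day of the repair period: October 28, 2021 + 10 days = November 7, 2021.
The date on which the replacement obligation becomes due: 15 calendar days after November 7, 2021 is November 22, 2021.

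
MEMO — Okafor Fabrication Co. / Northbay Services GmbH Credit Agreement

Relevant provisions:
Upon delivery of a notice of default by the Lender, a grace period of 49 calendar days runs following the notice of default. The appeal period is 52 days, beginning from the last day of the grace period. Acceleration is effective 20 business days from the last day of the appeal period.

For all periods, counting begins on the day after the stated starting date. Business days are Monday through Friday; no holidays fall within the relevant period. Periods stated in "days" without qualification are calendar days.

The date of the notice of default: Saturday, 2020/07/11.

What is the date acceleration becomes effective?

2020/11/17

The last day of the grace period: 2020/07/11 + 49 days = 2020/08/29.
Adding 52 calendar days to 2020/08/29 gives 2020/10/20, which is the last day of the appeal period.
From Tuesday, 2020/10/20, 20 business days (Oct 21, Oct 22, Oct 23, Oct 26, …, Nov 13, Nov 16, Nov 17, skipping weekends) brings us to Tuesday, 2020/11/17, which is the date acceleration becomes effective.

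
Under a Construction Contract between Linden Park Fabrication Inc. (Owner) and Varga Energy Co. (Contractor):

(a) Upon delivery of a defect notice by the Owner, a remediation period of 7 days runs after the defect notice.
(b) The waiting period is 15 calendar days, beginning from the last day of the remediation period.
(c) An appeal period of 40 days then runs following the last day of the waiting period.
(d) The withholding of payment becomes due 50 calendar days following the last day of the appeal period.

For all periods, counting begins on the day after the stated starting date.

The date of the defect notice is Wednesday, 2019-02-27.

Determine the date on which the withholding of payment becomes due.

The last day of the remediation period: 2019-02-27 + 7 days = 2019-03-06.
The last day of the waiting period: 15 calendar days after 2019-03-06 is 2019-03-21.
The last day of the appeal period: 40 calendar days after 2019-03-21 is 2019-04-30.
The date on which the withholding of payment becomes due: 50 calendar days after 2019-04-30 is 2019-06-19.

2019-06-19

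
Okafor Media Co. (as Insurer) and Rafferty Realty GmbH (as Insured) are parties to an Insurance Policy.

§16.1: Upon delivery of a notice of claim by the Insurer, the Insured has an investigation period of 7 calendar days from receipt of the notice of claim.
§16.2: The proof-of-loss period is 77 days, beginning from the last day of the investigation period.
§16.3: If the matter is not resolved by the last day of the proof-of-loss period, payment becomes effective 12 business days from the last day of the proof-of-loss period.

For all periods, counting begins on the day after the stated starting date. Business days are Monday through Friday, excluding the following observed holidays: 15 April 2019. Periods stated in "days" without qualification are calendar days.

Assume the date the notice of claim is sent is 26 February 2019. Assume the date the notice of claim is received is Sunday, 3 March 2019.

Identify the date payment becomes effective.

11 June 2019

Adding 7 calendar days to 3 March 2019 gives 10 March 2019, which is the last day of the investigation period.
The last day of the proof-of-loss period: 10 March 2019 + 77 days = 26 May 2019.
From Sunday, 26 May 2019, 12 business days (May 27, May 28, May 29, May 30, …, Jun 7, Jun 10, Jun 11, skipping weekends) brings us to Tuesday, 11 June 2019, which is the date payment becomes effective.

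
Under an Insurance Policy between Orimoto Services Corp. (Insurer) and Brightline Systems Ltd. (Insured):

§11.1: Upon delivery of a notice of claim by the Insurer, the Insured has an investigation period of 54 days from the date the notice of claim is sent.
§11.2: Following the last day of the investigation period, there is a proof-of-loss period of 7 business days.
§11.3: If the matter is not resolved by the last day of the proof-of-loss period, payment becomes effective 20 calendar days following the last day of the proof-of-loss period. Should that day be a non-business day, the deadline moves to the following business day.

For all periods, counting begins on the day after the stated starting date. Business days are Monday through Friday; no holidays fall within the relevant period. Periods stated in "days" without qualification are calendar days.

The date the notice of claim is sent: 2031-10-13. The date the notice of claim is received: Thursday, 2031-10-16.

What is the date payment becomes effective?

Adding 54 calendar days to 2031-10-13 gives 2031-12-06, which is the last day of the investigation period.
The last day of the proof-of-loss period: counting 7 business days from Saturday, 2031-12-06 (Dec 8, Dec 9, Dec 10, Dec 11, Dec 12, Dec 15, Dec 16, skipping weekends) reaches Tuesday, 2031-12-16.
The date payment becomes effective: 20 calendar days after 2031-12-16 is 2032-01-05. 2032-01-05 is a Monday, so no roll-forward applies.

2032-01-05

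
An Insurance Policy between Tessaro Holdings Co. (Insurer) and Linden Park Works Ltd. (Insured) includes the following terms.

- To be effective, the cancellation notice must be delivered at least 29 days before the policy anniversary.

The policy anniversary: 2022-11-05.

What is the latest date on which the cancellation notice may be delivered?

Counting back 29 calendar days from 2022-11-05 gives 2022-10-07.

2022-10-07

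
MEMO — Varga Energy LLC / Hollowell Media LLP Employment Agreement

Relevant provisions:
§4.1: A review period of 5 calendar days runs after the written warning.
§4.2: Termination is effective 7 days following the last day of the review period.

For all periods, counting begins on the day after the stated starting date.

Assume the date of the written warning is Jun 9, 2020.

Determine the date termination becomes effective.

The last day of the review period: Jun 9, 2020 + 5 days = Jun 14, 2020.
The date termination becomes effective: Jun 14, 2020 + 7 days = Jun 21, 2020.

Jun 21, 2020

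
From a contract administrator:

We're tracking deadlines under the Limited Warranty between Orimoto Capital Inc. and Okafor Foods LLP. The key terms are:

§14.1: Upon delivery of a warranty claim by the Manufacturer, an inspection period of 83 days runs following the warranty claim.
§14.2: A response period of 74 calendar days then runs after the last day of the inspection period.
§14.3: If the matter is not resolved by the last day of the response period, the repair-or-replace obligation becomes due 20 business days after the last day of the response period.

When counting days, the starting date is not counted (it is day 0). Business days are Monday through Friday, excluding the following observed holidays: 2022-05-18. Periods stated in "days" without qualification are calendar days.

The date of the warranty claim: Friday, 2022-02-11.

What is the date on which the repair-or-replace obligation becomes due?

2022-08-15

Adding 83 calendar days to 2022-02-11 gives 2022-05-05, which is the last day of the inspection period.
The last day of the response period: 2022-05-05 + 74 days = 2022-07-18.
The date on which the repair-or-replace obligation becomes due: 20 business days after Monday, 2022-07-18, skipping weekends — Jul 19, Jul 20, Jul 21, Jul 22, …, Aug 11, Aug 12, Aug 15 — lands on Monday, 2022-08-15.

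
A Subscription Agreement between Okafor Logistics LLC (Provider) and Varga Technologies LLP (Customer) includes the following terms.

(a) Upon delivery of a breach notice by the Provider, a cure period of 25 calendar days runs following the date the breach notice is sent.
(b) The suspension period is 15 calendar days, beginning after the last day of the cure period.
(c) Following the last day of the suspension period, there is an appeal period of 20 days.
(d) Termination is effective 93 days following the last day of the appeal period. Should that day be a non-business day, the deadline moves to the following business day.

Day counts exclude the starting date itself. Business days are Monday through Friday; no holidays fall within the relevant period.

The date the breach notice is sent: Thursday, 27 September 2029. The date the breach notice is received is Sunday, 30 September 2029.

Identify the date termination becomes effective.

Adding 25 calendar days to 27 September 2029 gives 22 October 2029, which is the last day of the cure period.
Adding 15 calendar days to 22 October 2029 gives 6 November 2029, which is the last day of the suspension period.
The last day of the appeal period: 20 calendar days after 6 November 2029 is 26 November 2029.
Adding 93 calendar days to 26 November 2029 gives 27 February 2030, which is the date termination becomes effective. 27 February 2030 is a Wednesday, so no roll-forward applies.

27 February 2030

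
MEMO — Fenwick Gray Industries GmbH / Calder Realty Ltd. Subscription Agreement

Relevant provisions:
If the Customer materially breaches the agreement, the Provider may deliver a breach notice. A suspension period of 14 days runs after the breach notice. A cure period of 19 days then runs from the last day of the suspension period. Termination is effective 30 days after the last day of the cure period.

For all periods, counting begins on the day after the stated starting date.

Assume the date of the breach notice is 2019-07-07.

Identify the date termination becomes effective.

2019-09-08

Adding 14 calendar days to 2019-07-07 gives 2019-07-21, which is the last day of the suspension period.
The last day of the cure period: 19 calendar days after 2019-07-21 is 2019-08-09.
The date termination becomes effective: 30 calendar days after 2019-08-09 is 2019-09-08.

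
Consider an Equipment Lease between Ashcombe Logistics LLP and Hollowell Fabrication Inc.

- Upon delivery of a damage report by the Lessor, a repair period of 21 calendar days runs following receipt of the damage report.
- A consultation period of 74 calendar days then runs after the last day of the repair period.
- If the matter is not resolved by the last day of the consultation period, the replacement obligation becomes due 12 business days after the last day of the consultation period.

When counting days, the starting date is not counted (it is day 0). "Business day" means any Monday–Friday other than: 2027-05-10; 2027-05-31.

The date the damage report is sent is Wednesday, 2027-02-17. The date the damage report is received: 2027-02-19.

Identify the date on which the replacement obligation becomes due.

Adding 21 calendar days to 2027-02-19 gives 2027-03-12, which is the last day of the repair period.
The last day of the consultation period: 74 calendar days after 2027-03-12 is 2027-05-25.
The date on which the replacement obligation becomes due: 12 business days after Tuesday, 2027-05-25, skipping weekends and the listed holiday on May 31 — May 26, May 27, May 28, Jun 1, …, Jun 9, Jun 10, Jun 11 — lands on Friday, 2027-06-11.

2027-06-11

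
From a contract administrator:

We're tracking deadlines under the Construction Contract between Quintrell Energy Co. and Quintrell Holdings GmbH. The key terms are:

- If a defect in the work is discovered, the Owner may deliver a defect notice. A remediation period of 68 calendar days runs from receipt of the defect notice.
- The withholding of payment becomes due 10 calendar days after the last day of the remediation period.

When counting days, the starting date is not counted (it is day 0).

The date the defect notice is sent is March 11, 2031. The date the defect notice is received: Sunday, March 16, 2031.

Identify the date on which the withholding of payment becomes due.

June 2, 2031

The last day of the remediation period: March 16, 2031 + 68 days = May 23, 2031.
The date on which the withholding of payment becomes due: 10 calendar days after May 23, 2031 is June 2, 2031.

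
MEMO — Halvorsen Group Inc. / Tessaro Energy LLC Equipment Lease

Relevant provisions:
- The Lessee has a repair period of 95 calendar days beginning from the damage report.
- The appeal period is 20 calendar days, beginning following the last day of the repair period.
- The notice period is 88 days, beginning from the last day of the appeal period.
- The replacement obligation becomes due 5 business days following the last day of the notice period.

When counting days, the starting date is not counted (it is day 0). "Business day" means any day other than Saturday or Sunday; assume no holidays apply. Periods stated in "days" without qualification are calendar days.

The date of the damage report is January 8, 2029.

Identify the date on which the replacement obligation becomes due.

The last day of the repair period: 95 calendar days after January 8, 2029 is April 13, 2029.
The last day of the appeal period: April 13, 2029 + 20 days = May 3, 2029.
The last day of the notice period: 88 calendar days after May 3, 2029 is July 30, 2029.
The date on which the replacement obligation becomes due: 5 business days after Monday, July 30, 2029, skipping weekends — Jul 31, Aug 1, Aug 2, Aug 3, Aug 6 — lands on Monday, August 6, 2029.

August 6, 2029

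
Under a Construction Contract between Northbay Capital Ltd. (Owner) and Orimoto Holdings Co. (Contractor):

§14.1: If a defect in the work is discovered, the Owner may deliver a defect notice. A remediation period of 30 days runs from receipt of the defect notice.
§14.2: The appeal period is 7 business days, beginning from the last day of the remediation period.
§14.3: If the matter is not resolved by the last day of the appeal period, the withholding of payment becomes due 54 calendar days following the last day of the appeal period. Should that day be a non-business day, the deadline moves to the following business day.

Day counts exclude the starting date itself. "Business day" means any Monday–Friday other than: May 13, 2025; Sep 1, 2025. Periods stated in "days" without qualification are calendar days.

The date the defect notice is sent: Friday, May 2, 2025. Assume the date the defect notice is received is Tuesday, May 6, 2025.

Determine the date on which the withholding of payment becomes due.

The last day of the remediation period: May 6, 2025 + 30 days = Jun 5, 2025.
From Thursday, Jun 5, 2025, 7 business days (Jun 6, Jun 9, Jun 10, Jun 11, Jun 12, Jun 13, Jun 16, skipping weekends) brings us to Monday, Jun 16, 2025, which is the last day of the appeal period.
The date on which the withholding of payment becomes due: Jun 16, 2025 + 54 days = Aug 9, 2025. That falls on a Saturday, so it rolls to the next business day, Monday, Aug 11, 2025.

Aug 11, 2025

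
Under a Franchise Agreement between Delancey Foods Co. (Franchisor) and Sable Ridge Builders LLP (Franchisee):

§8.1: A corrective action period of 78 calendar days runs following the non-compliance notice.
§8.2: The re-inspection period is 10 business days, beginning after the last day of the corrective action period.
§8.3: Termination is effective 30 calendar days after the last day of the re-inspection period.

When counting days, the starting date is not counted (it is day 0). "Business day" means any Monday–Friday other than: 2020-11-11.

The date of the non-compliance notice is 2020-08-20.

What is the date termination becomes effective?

2020-12-23

The last day of the corrective action period: 2020-08-20 + 78 days = 2020-11-06.
The last day of the re-inspection period: counting 10 business days from Friday, 2020-11-06 (Nov 9, Nov 10, Nov 12, Nov 13, Nov 16, Nov 17, Nov 18, Nov 19, Nov 20, Nov 23, skipping weekends and the listed holiday on Nov 11) reaches Monday, 2020-11-23.
Adding 30 calendar days to 2020-11-23 gives 2020-12-23, which is the date termination becomes effective.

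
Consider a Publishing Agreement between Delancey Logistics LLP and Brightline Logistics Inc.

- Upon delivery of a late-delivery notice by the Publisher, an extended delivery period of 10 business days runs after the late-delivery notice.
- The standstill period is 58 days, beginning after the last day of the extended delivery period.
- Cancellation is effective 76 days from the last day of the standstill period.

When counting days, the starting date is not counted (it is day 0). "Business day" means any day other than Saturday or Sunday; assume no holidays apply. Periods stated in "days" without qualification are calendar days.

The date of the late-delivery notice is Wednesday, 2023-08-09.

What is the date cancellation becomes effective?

The last day of the extended delivery period: 10 business days after Wednesday, 2023-08-09, skipping weekends — Aug 10, Aug 11, Aug 14, Aug 15, Aug 16, Aug 17, Aug 18, Aug 21, Aug 22, Aug 23 — lands on Wednesday, 2023-08-23.
The last day of the standstill period: 2023-08-23 + 58 days = 2023-10-20.
The date cancellation becomes effective: 2023-10-20 + 76 days = 2024-01-04.

2024-01-04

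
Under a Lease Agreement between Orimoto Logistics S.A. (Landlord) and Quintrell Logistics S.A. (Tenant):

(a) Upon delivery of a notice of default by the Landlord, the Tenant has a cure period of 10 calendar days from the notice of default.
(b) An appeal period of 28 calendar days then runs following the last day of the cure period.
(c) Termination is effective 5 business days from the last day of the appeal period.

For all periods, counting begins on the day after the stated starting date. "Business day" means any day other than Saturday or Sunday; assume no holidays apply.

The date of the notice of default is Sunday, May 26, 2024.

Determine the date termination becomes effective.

Adding 10 calendar days to May 26, 2024 gives June 5, 2024, which is the last day of the cure period.
The last day of the appeal period: 28 calendar days after June 5, 2024 is July 3, 2024.
The date termination becomes effective: 5 business days after Wednesday, July 3, 2024, skipping weekends — Jul 4, Jul 5, Jul 8, Jul 9, Jul 10 — lands on Wednesday, July 10, 2024.

July 10, 2024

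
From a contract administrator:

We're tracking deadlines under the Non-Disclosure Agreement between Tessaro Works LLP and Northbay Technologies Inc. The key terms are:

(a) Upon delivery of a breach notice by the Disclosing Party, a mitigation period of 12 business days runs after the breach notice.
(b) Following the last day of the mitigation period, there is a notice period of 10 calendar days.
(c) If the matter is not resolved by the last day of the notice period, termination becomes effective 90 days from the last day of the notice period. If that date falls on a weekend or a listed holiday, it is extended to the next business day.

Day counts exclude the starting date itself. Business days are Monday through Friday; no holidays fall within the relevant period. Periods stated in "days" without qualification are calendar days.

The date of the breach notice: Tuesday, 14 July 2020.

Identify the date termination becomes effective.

The last day of the mitigation period: 12 business days after Tuesday, 14 July 2020, skipping weekends — Jul 15, Jul 16, Jul 17, Jul 20, …, Jul 28, Jul 29, Jul 30 — lands on Thursday, 30 July 2020.
Adding 10 calendar days to 30 July 2020 gives 9 August 2020, which is the last day of the notice period.
Adding 90 calendar days to 9 August 2020 gives 7 November 2020, which is the date termination becomes effective. That falls on a Saturday, so it rolls to the next business day, Monday, 9 November 2020.

9 November 2020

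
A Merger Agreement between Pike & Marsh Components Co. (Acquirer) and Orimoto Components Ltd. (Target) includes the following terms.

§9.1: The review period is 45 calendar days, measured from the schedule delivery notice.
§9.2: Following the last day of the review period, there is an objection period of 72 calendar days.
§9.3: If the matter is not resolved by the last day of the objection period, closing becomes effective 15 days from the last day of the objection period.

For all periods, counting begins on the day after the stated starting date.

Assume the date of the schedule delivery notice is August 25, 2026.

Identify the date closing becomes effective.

January 4, 2027

Adding 45 calendar days to August 25, 2026 gives October 9, 2026, which is the last day of the review period.
Adding 72 calendar days to October 9, 2026 gives December 20, 2026, which is the last day of the objection period.
Adding 15 calendar days to December 20, 2026 gives January 4, 2027, which is the date closing becomes effective.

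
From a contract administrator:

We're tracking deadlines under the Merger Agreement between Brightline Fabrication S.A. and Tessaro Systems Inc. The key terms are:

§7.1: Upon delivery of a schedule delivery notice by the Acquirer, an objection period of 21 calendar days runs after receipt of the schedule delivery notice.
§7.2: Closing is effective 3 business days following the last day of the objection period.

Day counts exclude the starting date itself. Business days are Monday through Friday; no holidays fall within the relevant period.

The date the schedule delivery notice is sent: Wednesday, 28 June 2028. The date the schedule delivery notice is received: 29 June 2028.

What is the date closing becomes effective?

The last day of the objection period: 21 calendar days after 29 June 2028 is 20 July 2028.
The date closing becomes effective: counting 3 business days from Thursday, 20 July 2028 (Jul 21, Jul 24, Jul 25, skipping weekends) reaches Tuesday, 25 July 2028.

25 July 2028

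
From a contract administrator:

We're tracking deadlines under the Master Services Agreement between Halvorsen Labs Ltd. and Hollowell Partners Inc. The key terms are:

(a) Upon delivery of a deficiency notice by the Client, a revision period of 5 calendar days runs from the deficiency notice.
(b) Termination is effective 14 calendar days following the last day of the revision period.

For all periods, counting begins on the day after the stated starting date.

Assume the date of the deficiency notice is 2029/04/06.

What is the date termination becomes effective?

The last day of the revision period: 5 calendar days after 2029/04/06 is 2029/04/11.
The date termination becomes effective: 2029/04/11 + 14 days = 2029/04/25.

2029/04/25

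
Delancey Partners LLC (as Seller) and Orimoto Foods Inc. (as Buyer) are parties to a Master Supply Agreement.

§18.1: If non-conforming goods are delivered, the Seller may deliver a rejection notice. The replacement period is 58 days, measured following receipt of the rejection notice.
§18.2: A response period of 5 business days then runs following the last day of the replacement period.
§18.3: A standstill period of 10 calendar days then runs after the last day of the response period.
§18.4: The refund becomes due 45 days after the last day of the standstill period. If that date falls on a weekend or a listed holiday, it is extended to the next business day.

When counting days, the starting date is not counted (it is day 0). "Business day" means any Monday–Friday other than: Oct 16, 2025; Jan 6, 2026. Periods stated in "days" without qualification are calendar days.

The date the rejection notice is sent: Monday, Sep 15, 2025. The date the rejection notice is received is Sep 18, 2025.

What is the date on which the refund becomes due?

The last day of the replacement period: Sep 18, 2025 + 58 days = Nov 15, 2025.
From Saturday, Nov 15, 2025, 5 business days (Nov 17, Nov 18, Nov 19, Nov 20, Nov 21, skipping weekends) brings us to Friday, Nov 21, 2025, which is the last day of the response period.
Adding 10 calendar days to Nov 21, 2025 gives Dec 1, 2025, which is the last day of the standstill period.
Adding 45 calendar days to Dec 1, 2025 gives Jan 15, 2026, which is the date on which the refund becomes due. Jan 15, 2026 is a Thursday and is not a listed holiday, so no roll-forward applies.

Jan 15, 2026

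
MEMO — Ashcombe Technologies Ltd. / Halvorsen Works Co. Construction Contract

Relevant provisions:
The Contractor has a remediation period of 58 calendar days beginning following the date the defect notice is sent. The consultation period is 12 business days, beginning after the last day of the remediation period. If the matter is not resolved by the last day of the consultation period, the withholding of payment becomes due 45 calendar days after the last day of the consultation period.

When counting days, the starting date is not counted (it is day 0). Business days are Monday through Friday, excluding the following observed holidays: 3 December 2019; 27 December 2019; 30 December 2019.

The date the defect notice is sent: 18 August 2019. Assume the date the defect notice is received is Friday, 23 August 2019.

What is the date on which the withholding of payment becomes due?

15 December 2019

The last day of the remediation period: 18 August 2019 + 58 days = 15 October 2019.
The last day of the consultation period: counting 12 business days from Tuesday, 15 October 2019 (Oct 16, Oct 17, Oct 18, Oct 21, …, Oct 29, Oct 30, Oct 31, skipping weekends) reaches Thursday, 31 October 2019.
The date on which the withholding of payment becomes due: 45 calendar days after 31 October 2019 is 15 December 2019.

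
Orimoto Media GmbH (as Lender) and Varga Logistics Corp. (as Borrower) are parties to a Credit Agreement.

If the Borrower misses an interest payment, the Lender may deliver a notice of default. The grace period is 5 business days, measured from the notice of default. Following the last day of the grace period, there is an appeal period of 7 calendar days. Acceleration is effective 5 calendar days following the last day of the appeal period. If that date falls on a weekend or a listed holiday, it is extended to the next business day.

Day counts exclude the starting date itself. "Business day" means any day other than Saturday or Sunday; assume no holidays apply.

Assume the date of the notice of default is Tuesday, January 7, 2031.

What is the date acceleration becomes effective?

January 27, 2031

The last day of the grace period: counting 5 business days from Tuesday, January 7, 2031 (Jan 8, Jan 9, Jan 10, Jan 13, Jan 14, skipping weekends) reaches Tuesday, January 14, 2031.
Adding 7 calendar days to January 14, 2031 gives January 21, 2031, which is the last day of the appeal period.
Adding 5 calendar days to January 21, 2031 gives January 26, 2031, which is the date acceleration becomes effective. That falls on a Sunday, so it rolls to the next business day, Monday, January 27, 2031.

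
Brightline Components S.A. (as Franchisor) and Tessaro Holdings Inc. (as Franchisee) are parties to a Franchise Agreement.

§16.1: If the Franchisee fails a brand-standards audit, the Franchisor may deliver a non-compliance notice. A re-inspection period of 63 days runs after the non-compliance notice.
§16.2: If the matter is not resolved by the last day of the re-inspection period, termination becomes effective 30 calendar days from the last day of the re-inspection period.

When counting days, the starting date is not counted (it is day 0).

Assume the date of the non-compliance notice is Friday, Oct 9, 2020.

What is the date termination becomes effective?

Adding 63 calendar days to Oct 9, 2020 gives Dec 11, 2020, which is the last day of the re-inspection period.
The date termination becomes effective: 30 calendar days after Dec 11, 2020 is Jan 10, 2021.

Jan 10, 2021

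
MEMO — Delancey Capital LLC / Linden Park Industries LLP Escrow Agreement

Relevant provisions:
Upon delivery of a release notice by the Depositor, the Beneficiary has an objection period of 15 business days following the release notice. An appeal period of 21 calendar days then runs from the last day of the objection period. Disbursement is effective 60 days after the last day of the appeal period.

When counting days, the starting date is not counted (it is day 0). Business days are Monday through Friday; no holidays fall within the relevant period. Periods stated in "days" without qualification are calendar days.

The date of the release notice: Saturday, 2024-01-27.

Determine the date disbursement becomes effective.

From Saturday, 2024-01-27, 15 business days (Jan 29, Jan 30, Jan 31, Feb 1, …, Feb 14, Feb 15, Feb 16, skipping weekends) brings us to Friday, 2024-02-16, which is the last day of the objection period.
The last day of the appeal period: 21 calendar days after 2024-02-16 is 2024-03-08.
The date disbursement becomes effective: 60 calendar days after 2024-03-08 is 2024-05-07.

2024-05-07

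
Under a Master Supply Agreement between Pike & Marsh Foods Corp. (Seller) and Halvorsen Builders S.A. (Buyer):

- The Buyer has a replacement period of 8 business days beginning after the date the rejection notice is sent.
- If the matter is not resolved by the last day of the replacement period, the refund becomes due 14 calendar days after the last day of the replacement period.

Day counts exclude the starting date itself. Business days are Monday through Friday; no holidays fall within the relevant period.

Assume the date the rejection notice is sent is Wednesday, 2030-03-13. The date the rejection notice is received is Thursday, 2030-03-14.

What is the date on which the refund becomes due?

2030-04-08

The last day of the replacement period: counting 8 business days from Wednesday, 2030-03-13 (Mar 14, Mar 15, Mar 18, Mar 19, Mar 20, Mar 21, Mar 22, Mar 25, skipping weekends) reaches Monday, 2030-03-25.
The date on which the refund becomes due: 14 calendar days after 2030-03-25 is 2030-04-08.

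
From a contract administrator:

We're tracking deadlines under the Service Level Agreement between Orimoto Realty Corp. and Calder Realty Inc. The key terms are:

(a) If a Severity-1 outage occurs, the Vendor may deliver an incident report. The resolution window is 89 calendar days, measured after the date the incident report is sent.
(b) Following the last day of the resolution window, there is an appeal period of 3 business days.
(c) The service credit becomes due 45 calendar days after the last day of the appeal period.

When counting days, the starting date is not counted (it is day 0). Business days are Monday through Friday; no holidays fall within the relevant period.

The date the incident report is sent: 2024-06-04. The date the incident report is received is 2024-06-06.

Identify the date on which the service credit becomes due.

The last day of the resolution window: 89 calendar days after 2024-06-04 is 2024-09-01.
From Sunday, 2024-09-01, 3 business days (Sep 2, Sep 3, Sep 4, skipping weekends) brings us to Wednesday, 2024-09-04, which is the last day of the appeal period.
The date on which the service credit becomes due: 45 calendar days after 2024-09-04 is 2024-10-19.

2024-10-19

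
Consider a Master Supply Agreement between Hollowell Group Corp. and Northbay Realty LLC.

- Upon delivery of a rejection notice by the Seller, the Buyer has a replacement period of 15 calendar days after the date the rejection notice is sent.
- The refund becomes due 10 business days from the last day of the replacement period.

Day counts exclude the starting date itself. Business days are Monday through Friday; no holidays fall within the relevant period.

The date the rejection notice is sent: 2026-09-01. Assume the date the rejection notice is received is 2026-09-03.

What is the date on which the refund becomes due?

Adding 15 calendar days to 2026-09-01 gives 2026-09-16, which is the last day of the replacement period.
The date on which the refund becomes due: counting 10 business days from Wednesday, 2026-09-16 (Sep 17, Sep 18, Sep 21, Sep 22, Sep 23, Sep 24, Sep 25, Sep 28, Sep 29, Sep 30, skipping weekends) reaches Wednesday, 2026-09-30.

2026-09-30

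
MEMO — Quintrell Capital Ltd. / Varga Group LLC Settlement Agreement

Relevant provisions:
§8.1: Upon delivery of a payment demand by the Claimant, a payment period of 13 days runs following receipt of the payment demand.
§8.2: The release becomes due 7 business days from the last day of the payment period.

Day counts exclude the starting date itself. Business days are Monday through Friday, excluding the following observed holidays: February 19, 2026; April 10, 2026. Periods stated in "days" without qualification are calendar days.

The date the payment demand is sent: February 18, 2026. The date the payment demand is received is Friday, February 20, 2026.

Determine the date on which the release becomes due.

March 16, 2026

The last day of the payment period: 13 calendar days after February 20, 2026 is March 5, 2026.
From Thursday, March 5, 2026, 7 business days (Mar 6, Mar 9, Mar 10, Mar 11, Mar 12, Mar 13, Mar 16, skipping weekends) brings us to Monday, March 16, 2026, which is the date on which the release becomes due.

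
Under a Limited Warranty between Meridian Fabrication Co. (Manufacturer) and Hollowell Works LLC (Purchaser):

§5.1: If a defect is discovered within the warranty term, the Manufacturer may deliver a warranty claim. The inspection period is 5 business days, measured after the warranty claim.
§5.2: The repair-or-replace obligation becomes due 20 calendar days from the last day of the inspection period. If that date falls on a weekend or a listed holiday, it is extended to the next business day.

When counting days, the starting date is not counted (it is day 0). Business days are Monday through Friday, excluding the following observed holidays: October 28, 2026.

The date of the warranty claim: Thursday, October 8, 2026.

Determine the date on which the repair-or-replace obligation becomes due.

November 4, 2026

The last day of the inspection period: counting 5 business days from Thursday, October 8, 2026 (Oct 9, Oct 12, Oct 13, Oct 14, Oct 15, skipping weekends) reaches Thursday, October 15, 2026.
Adding 20 calendar days to October 15, 2026 gives November 4, 2026, which is the date on which the repair-or-replace obligation becomes due. November 4, 2026 is a Wednesday and is not a listed holiday, so no roll-forward applies.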